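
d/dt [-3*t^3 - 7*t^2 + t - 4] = -9*t^2 - 14*t + 1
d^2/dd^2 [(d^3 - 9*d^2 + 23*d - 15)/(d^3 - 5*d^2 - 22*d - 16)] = 2*(-4*d^6 + 135*d^5 - 933*d^4 + 2067*d^3 + 5289*d^2 - 10422*d - 16460)/(d^9 - 15*d^8 + 9*d^7 + 487*d^6 + 282*d^5 - 6348*d^4 - 20440*d^3 - 27072*d^2 - 16896*d - 4096)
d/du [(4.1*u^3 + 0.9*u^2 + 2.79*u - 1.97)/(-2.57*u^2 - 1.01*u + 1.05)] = (-10.537*u^4 - 8.282*u^3 + 19.1763*u^2 - 8.2358*u + 0.9398)/(6.6049*u^4 + 5.1914*u^3 - 4.3769*u^2 - 2.121*u + 1.1025)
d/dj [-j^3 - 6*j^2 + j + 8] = -3*j^2 - 12*j + 1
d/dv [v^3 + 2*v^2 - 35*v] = 3*v^2 + 4*v - 35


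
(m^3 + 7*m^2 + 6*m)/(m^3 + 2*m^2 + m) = (m + 6)/(m + 1)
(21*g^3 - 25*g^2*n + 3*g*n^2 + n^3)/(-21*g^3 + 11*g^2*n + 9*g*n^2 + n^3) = (-3*g + n)/(3*g + n)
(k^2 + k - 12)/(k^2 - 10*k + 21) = (k + 4)/(k - 7)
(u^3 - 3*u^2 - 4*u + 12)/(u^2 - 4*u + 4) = (u^2 - u - 6)/(u - 2)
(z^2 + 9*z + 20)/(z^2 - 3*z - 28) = (z + 5)/(z - 7)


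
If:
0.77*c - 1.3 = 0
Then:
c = 1.69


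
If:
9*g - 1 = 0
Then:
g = 1/9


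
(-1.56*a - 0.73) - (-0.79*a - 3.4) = 2.67 - 0.77*a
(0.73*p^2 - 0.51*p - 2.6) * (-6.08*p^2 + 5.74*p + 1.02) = -4.4384*p^4 + 7.291*p^3 + 13.6252*p^2 - 15.4442*p - 2.652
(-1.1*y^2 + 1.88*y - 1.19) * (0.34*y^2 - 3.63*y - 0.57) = -0.374*y^4 + 4.6322*y^3 - 6.602*y^2 + 3.2481*y + 0.6783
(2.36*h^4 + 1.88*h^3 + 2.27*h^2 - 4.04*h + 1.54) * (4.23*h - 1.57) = 9.9828*h^5 + 4.2472*h^4 + 6.6505*h^3 - 20.6531*h^2 + 12.857*h - 2.4178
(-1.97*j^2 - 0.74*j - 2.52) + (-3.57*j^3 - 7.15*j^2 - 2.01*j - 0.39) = -3.57*j^3 - 9.12*j^2 - 2.75*j - 2.91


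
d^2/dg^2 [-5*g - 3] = 0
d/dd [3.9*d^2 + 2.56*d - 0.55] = 7.8*d + 2.56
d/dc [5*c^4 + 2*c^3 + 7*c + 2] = 20*c^3 + 6*c^2 + 7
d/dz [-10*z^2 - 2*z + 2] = -20*z - 2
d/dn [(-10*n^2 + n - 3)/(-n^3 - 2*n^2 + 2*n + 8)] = (-10*n^4 + 2*n^3 - 27*n^2 - 172*n + 14)/(n^6 + 4*n^5 - 24*n^3 - 28*n^2 + 32*n + 64)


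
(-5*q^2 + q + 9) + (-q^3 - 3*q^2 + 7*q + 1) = -q^3 - 8*q^2 + 8*q + 10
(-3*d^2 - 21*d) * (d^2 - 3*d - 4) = -3*d^4 - 12*d^3 + 75*d^2 + 84*d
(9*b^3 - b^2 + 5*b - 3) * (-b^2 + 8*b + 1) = -9*b^5 + 73*b^4 - 4*b^3 + 42*b^2 - 19*b - 3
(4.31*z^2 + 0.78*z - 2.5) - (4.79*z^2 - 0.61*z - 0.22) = -0.48*z^2 + 1.39*z - 2.28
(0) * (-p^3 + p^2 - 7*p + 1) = 0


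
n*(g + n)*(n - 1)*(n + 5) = g*n^3 + 4*g*n^2 - 5*g*n + n^4 + 4*n^3 - 5*n^2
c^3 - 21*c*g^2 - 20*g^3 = (c - 5*g)*(c + g)*(c + 4*g)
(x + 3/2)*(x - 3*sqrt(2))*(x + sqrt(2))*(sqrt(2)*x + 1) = sqrt(2)*x^4 - 3*x^3 + 3*sqrt(2)*x^3/2 - 8*sqrt(2)*x^2 - 9*x^2/2 - 12*sqrt(2)*x - 6*x - 9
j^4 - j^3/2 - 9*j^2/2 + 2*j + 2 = (j - 2)*(j - 1)*(j + 1/2)*(j + 2)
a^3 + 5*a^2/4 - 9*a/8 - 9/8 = (a - 1)*(a + 3/4)*(a + 3/2)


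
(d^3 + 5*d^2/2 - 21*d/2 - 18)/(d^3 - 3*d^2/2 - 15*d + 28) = (2*d^2 - 3*d - 9)/(2*d^2 - 11*d + 14)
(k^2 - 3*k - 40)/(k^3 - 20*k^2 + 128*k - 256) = (k + 5)/(k^2 - 12*k + 32)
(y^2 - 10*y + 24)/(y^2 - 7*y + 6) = (y - 4)/(y - 1)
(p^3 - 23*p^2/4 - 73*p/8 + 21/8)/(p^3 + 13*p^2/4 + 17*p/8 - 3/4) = (p - 7)/(p + 2)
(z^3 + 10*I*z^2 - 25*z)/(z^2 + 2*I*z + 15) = z*(z + 5*I)/(z - 3*I)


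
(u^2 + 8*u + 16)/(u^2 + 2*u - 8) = (u + 4)/(u - 2)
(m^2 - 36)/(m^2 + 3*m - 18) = (m - 6)/(m - 3)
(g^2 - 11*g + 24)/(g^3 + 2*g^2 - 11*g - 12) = (g - 8)/(g^2 + 5*g + 4)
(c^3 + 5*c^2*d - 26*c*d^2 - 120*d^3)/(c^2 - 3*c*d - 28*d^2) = (c^2 + c*d - 30*d^2)/(c - 7*d)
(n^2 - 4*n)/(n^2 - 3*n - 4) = n/(n + 1)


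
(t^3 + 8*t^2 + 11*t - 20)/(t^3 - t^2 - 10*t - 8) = (-t^3 - 8*t^2 - 11*t + 20)/(-t^3 + t^2 + 10*t + 8)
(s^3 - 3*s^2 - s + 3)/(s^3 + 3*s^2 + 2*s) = (s^2 - 4*s + 3)/(s*(s + 2))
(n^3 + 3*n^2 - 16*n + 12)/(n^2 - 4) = (n^2 + 5*n - 6)/(n + 2)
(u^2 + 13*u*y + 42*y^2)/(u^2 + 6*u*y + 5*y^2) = (u^2 + 13*u*y + 42*y^2)/(u^2 + 6*u*y + 5*y^2)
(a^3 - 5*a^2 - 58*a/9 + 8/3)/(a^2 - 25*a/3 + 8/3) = (a^2 - 14*a/3 - 8)/(a - 8)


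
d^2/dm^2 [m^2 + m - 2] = 2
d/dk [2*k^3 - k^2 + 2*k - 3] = 6*k^2 - 2*k + 2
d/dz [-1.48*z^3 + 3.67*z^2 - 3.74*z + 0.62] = -4.44*z^2 + 7.34*z - 3.74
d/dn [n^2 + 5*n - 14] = 2*n + 5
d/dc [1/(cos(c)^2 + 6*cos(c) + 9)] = 2*sin(c)/(cos(c) + 3)^3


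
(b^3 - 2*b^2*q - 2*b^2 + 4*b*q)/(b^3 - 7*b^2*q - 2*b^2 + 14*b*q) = (-b + 2*q)/(-b + 7*q)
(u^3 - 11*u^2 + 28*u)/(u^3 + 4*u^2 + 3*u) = (u^2 - 11*u + 28)/(u^2 + 4*u + 3)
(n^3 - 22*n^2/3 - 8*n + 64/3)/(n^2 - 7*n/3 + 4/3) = (n^2 - 6*n - 16)/(n - 1)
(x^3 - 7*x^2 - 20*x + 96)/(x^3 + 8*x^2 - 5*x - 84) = (x - 8)/(x + 7)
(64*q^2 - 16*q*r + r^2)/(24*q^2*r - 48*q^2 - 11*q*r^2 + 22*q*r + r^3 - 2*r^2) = (8*q - r)/(3*q*r - 6*q - r^2 + 2*r)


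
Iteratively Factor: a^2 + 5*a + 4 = (a + 4)*(a + 1)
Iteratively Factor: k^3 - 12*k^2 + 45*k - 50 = (k - 2)*(k^2 - 10*k + 25) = (k - 5)*(k - 2)*(k - 5)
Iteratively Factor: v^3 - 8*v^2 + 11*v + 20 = (v + 1)*(v^2 - 9*v + 20) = (v - 4)*(v + 1)*(v - 5)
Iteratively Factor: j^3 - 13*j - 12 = (j - 4)*(j^2 + 4*j + 3) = (j - 4)*(j + 1)*(j + 3)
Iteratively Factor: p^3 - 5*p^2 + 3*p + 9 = (p + 1)*(p^2 - 6*p + 9) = (p - 3)*(p + 1)*(p - 3)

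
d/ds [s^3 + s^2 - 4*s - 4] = 3*s^2 + 2*s - 4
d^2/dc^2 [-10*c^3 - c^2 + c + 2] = -60*c - 2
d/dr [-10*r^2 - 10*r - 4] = -20*r - 10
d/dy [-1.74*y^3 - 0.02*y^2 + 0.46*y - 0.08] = -5.22*y^2 - 0.04*y + 0.46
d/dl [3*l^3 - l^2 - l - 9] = 9*l^2 - 2*l - 1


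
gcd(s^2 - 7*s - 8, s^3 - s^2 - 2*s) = s + 1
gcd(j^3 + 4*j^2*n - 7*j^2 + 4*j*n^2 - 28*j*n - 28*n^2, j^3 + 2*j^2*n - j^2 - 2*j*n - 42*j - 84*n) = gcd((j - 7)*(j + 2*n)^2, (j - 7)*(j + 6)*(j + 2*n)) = j^2 + 2*j*n - 7*j - 14*n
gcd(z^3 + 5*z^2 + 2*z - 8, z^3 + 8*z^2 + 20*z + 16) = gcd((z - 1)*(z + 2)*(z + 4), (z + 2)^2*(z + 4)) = z^2 + 6*z + 8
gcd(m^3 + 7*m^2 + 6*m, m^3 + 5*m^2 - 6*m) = m^2 + 6*m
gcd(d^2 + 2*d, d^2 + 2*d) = d^2 + 2*d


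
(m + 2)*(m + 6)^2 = m^3 + 14*m^2 + 60*m + 72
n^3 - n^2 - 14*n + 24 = (n - 3)*(n - 2)*(n + 4)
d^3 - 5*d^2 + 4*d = d*(d - 4)*(d - 1)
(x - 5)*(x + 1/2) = x^2 - 9*x/2 - 5/2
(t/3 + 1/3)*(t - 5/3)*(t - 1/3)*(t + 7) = t^4/3 + 2*t^3 - 76*t^2/27 - 86*t/27 + 35/27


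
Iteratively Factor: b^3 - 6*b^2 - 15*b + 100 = (b + 4)*(b^2 - 10*b + 25) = (b - 5)*(b + 4)*(b - 5)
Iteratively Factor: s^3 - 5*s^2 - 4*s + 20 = (s + 2)*(s^2 - 7*s + 10) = (s - 2)*(s + 2)*(s - 5)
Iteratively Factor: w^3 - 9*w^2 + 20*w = (w - 4)*(w^2 - 5*w) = w*(w - 4)*(w - 5)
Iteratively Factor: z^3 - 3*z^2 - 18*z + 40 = (z - 5)*(z^2 + 2*z - 8) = (z - 5)*(z + 4)*(z - 2)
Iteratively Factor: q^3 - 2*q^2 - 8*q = (q - 4)*(q^2 + 2*q) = q*(q - 4)*(q + 2)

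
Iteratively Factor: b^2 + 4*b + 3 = (b + 3)*(b + 1)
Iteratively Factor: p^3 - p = (p + 1)*(p^2 - p) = p*(p + 1)*(p - 1)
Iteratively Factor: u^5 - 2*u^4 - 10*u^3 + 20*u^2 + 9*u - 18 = (u + 3)*(u^4 - 5*u^3 + 5*u^2 + 5*u - 6) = (u - 3)*(u + 3)*(u^3 - 2*u^2 - u + 2) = (u - 3)*(u - 1)*(u + 3)*(u^2 - u - 2) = (u - 3)*(u - 1)*(u + 1)*(u + 3)*(u - 2)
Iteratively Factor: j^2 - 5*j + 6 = (j - 2)*(j - 3)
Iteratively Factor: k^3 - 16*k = (k - 4)*(k^2 + 4*k) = k*(k - 4)*(k + 4)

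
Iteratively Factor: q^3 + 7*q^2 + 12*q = (q + 4)*(q^2 + 3*q) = q*(q + 4)*(q + 3)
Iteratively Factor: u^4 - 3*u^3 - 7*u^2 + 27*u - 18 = (u - 1)*(u^3 - 2*u^2 - 9*u + 18) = (u - 3)*(u - 1)*(u^2 + u - 6) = (u - 3)*(u - 2)*(u - 1)*(u + 3)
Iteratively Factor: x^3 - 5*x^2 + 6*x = (x)*(x^2 - 5*x + 6) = x*(x - 2)*(x - 3)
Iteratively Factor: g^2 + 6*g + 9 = (g + 3)*(g + 3)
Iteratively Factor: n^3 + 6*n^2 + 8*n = (n + 4)*(n^2 + 2*n) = (n + 2)*(n + 4)*(n)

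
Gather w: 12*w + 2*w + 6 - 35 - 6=14*w - 35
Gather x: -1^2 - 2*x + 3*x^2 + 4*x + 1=3*x^2 + 2*x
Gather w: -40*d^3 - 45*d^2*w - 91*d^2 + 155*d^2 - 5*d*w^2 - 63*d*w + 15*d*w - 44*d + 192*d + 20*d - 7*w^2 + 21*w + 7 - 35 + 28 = -40*d^3 + 64*d^2 + 168*d + w^2*(-5*d - 7) + w*(-45*d^2 - 48*d + 21)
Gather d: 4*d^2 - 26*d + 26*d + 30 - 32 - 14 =4*d^2 - 16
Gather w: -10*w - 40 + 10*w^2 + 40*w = 10*w^2 + 30*w - 40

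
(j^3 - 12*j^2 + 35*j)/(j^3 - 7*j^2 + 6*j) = (j^2 - 12*j + 35)/(j^2 - 7*j + 6)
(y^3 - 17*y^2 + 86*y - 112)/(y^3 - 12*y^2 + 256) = (y^2 - 9*y + 14)/(y^2 - 4*y - 32)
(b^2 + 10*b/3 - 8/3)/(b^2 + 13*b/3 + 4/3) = (3*b - 2)/(3*b + 1)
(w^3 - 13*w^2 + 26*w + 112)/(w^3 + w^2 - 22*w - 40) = (w^2 - 15*w + 56)/(w^2 - w - 20)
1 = 1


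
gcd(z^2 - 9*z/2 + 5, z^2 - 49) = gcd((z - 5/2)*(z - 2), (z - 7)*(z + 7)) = 1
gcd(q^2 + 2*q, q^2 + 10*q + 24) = 1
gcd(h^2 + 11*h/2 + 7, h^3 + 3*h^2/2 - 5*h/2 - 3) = h + 2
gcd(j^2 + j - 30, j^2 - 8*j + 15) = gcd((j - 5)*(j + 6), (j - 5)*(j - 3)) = j - 5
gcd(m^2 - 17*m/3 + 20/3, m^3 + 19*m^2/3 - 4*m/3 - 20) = m - 5/3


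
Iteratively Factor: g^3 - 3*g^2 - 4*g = (g + 1)*(g^2 - 4*g) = g*(g + 1)*(g - 4)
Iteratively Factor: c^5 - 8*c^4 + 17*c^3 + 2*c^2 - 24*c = (c - 4)*(c^4 - 4*c^3 + c^2 + 6*c) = (c - 4)*(c + 1)*(c^3 - 5*c^2 + 6*c) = (c - 4)*(c - 3)*(c + 1)*(c^2 - 2*c) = (c - 4)*(c - 3)*(c - 2)*(c + 1)*(c)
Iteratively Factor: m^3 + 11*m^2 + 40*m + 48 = (m + 4)*(m^2 + 7*m + 12) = (m + 4)^2*(m + 3)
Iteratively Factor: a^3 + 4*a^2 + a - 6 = (a - 1)*(a^2 + 5*a + 6) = (a - 1)*(a + 2)*(a + 3)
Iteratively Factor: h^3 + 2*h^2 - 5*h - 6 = (h + 3)*(h^2 - h - 2) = (h + 1)*(h + 3)*(h - 2)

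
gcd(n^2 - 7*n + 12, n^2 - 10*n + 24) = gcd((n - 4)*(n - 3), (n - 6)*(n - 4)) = n - 4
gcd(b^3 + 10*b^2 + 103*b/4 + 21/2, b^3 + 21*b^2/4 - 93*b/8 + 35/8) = 1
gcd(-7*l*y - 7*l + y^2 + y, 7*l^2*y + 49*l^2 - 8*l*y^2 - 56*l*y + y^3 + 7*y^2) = -7*l + y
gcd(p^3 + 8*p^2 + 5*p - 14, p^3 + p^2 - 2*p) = p^2 + p - 2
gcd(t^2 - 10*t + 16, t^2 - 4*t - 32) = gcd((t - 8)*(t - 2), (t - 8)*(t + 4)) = t - 8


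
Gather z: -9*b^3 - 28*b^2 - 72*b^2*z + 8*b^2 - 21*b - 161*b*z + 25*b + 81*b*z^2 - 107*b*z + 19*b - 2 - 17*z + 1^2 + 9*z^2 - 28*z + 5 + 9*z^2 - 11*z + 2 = -9*b^3 - 20*b^2 + 23*b + z^2*(81*b + 18) + z*(-72*b^2 - 268*b - 56) + 6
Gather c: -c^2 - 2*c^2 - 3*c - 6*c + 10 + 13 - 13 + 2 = -3*c^2 - 9*c + 12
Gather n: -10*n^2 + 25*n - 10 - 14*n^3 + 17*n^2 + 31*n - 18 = -14*n^3 + 7*n^2 + 56*n - 28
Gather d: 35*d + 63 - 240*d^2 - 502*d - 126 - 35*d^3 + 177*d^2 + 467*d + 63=-35*d^3 - 63*d^2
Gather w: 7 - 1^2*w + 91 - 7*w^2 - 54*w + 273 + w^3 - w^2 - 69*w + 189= w^3 - 8*w^2 - 124*w + 560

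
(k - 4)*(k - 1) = k^2 - 5*k + 4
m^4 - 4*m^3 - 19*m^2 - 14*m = m*(m - 7)*(m + 1)*(m + 2)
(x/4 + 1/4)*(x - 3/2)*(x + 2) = x^3/4 + 3*x^2/8 - 5*x/8 - 3/4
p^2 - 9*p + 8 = (p - 8)*(p - 1)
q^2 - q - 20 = (q - 5)*(q + 4)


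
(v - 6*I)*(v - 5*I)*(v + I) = v^3 - 10*I*v^2 - 19*v - 30*I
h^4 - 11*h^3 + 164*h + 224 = (h - 8)*(h - 7)*(h + 2)^2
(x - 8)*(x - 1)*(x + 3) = x^3 - 6*x^2 - 19*x + 24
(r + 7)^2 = r^2 + 14*r + 49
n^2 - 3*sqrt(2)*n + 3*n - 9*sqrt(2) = (n + 3)*(n - 3*sqrt(2))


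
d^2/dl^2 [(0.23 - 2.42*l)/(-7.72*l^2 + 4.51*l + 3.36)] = ((25.3796 - 112.0944*l)*(-7.72*l^2 + 4.51*l + 3.36) - (2.42*l - 0.23)*(15.44*l - 4.51)*(30.88*l - 9.02))/(-7.72*l^2 + 4.51*l + 3.36)^3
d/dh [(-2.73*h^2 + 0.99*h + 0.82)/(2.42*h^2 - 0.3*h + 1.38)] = (-1.5768*h^2 - 11.5036*h + 1.6122)/(5.8564*h^4 - 1.452*h^3 + 6.7692*h^2 - 0.828*h + 1.9044)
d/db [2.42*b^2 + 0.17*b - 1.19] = 4.84*b + 0.17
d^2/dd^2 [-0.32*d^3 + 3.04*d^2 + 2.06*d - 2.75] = 6.08 - 1.92*d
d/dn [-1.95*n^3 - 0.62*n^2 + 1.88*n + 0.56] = -5.85*n^2 - 1.24*n + 1.88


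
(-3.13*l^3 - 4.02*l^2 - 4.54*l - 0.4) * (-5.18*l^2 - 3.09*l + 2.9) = 16.2134*l^5 + 30.4953*l^4 + 26.862*l^3 + 4.4426*l^2 - 11.93*l - 1.16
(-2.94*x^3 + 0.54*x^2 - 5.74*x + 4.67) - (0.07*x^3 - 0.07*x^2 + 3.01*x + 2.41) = -3.01*x^3 + 0.61*x^2 - 8.75*x + 2.26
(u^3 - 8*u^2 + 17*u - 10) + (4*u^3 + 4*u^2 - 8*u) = 5*u^3 - 4*u^2 + 9*u - 10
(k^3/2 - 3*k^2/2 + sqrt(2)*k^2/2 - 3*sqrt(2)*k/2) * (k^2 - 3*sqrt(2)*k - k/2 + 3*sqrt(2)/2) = k^5/2 - 7*k^4/4 - sqrt(2)*k^4 - 9*k^3/4 + 7*sqrt(2)*k^3/2 - 3*sqrt(2)*k^2/2 + 21*k^2/2 - 9*k/2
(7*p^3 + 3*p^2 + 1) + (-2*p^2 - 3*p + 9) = 7*p^3 + p^2 - 3*p + 10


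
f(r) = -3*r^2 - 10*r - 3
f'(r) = -6*r - 10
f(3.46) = -73.51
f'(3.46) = -30.76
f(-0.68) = 2.41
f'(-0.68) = -5.92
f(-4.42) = -17.41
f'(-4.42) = 16.52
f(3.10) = -62.83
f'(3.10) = -28.60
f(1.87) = -32.19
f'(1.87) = -21.22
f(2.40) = -44.28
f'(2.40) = -24.40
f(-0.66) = 2.29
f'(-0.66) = -6.04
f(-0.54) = 1.53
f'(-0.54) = -6.76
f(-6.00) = -51.00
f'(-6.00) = 26.00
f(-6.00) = -51.00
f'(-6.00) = 26.00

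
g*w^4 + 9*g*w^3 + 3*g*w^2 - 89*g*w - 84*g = (w - 3)*(w + 4)*(w + 7)*(g*w + g)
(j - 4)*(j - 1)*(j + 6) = j^3 + j^2 - 26*j + 24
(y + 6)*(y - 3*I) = y^2 + 6*y - 3*I*y - 18*I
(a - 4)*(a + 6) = a^2 + 2*a - 24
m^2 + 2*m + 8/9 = (m + 2/3)*(m + 4/3)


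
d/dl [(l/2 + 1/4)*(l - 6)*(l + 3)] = 3*l^2/2 - 5*l/2 - 39/4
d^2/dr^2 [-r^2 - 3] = -2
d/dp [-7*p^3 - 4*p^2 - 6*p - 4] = -21*p^2 - 8*p - 6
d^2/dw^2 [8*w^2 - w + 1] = 16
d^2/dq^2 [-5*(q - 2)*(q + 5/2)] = -10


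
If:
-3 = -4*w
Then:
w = 3/4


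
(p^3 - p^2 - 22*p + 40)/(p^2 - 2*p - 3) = (-p^3 + p^2 + 22*p - 40)/(-p^2 + 2*p + 3)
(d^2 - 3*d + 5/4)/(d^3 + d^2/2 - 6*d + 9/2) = (4*d^2 - 12*d + 5)/(2*(2*d^3 + d^2 - 12*d + 9))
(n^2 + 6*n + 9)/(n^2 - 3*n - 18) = (n + 3)/(n - 6)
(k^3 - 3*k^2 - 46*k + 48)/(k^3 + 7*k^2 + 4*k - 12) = (k - 8)/(k + 2)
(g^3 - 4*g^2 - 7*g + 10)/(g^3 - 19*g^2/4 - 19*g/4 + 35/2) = 4*(g - 1)/(4*g - 7)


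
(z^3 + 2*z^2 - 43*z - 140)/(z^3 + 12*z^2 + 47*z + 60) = (z - 7)/(z + 3)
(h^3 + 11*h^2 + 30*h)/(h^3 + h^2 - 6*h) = (h^2 + 11*h + 30)/(h^2 + h - 6)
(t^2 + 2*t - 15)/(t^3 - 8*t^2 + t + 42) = (t + 5)/(t^2 - 5*t - 14)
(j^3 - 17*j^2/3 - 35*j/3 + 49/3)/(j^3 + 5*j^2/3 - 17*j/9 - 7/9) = 3*(j - 7)/(3*j + 1)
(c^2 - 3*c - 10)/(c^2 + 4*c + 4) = (c - 5)/(c + 2)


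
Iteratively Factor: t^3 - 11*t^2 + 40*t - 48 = (t - 4)*(t^2 - 7*t + 12) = (t - 4)^2*(t - 3)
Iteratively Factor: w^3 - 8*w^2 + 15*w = (w - 5)*(w^2 - 3*w) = w*(w - 5)*(w - 3)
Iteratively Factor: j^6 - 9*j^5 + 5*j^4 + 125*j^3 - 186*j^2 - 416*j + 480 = (j + 2)*(j^5 - 11*j^4 + 27*j^3 + 71*j^2 - 328*j + 240) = (j - 5)*(j + 2)*(j^4 - 6*j^3 - 3*j^2 + 56*j - 48) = (j - 5)*(j + 2)*(j + 3)*(j^3 - 9*j^2 + 24*j - 16) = (j - 5)*(j - 4)*(j + 2)*(j + 3)*(j^2 - 5*j + 4) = (j - 5)*(j - 4)^2*(j + 2)*(j + 3)*(j - 1)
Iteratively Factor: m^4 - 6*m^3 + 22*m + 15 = (m + 1)*(m^3 - 7*m^2 + 7*m + 15) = (m - 3)*(m + 1)*(m^2 - 4*m - 5) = (m - 5)*(m - 3)*(m + 1)*(m + 1)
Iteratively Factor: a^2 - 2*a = (a)*(a - 2)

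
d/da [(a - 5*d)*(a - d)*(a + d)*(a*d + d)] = d*(4*a^3 - 15*a^2*d + 3*a^2 - 2*a*d^2 - 10*a*d + 5*d^3 - d^2)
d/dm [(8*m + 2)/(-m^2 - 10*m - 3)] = 4*(2*m^2 + m - 1)/(m^4 + 20*m^3 + 106*m^2 + 60*m + 9)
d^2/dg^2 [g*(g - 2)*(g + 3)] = 6*g + 2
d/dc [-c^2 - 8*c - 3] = -2*c - 8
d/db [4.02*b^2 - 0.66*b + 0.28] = 8.04*b - 0.66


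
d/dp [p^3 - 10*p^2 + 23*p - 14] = 3*p^2 - 20*p + 23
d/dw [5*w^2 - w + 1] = 10*w - 1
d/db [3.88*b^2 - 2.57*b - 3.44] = 7.76*b - 2.57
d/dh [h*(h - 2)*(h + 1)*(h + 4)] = 4*h^3 + 9*h^2 - 12*h - 8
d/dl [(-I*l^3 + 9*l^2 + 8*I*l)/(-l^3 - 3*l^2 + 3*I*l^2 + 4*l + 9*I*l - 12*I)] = (l^4*(12 + 3*I) + l^3*(18 + 8*I) + l^2*(24 + 105*I) - 216*I*l + 96)/(l^6 + l^5*(6 - 6*I) + l^4*(-8 - 36*I) + l^3*(-78 - 6*I) + l^2*(7 + 144*I) + l*(216 - 96*I) - 144)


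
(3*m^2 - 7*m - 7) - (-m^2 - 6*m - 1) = 4*m^2 - m - 6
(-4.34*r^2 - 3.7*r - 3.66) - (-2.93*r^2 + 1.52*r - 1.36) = -1.41*r^2 - 5.22*r - 2.3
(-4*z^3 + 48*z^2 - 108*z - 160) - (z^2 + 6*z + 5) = -4*z^3 + 47*z^2 - 114*z - 165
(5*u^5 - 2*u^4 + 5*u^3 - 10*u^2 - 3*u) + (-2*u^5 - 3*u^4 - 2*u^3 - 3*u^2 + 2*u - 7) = 3*u^5 - 5*u^4 + 3*u^3 - 13*u^2 - u - 7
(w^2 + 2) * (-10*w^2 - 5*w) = -10*w^4 - 5*w^3 - 20*w^2 - 10*w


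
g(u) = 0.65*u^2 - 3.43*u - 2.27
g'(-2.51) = -6.69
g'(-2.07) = -6.12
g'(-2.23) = -6.33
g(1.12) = -5.30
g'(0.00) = -3.43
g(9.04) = 19.84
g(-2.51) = 10.43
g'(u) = 1.3*u - 3.43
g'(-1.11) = -4.87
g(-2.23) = 8.61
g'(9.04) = 8.32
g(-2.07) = 7.62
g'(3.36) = 0.94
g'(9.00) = 8.27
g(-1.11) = 2.34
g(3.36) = -6.46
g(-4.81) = 29.27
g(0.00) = -2.27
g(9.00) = 19.51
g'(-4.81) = -9.68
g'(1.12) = -1.97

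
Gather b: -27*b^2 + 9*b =-27*b^2 + 9*b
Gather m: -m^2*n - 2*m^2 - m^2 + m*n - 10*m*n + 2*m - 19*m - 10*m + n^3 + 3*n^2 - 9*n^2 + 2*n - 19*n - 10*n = m^2*(-n - 3) + m*(-9*n - 27) + n^3 - 6*n^2 - 27*n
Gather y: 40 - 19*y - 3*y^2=-3*y^2 - 19*y + 40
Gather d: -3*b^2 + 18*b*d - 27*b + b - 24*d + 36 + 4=-3*b^2 - 26*b + d*(18*b - 24) + 40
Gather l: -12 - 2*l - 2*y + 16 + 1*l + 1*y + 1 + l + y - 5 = 0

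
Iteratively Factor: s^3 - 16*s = (s - 4)*(s^2 + 4*s) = s*(s - 4)*(s + 4)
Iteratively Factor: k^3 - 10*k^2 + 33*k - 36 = (k - 3)*(k^2 - 7*k + 12) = (k - 3)^2*(k - 4)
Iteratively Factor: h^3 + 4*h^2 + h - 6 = (h + 2)*(h^2 + 2*h - 3) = (h - 1)*(h + 2)*(h + 3)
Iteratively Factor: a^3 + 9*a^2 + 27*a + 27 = (a + 3)*(a^2 + 6*a + 9) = (a + 3)^2*(a + 3)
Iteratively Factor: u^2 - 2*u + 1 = (u - 1)*(u - 1)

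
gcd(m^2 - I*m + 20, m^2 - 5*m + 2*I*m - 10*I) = 1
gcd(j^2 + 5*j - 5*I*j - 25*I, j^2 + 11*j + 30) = j + 5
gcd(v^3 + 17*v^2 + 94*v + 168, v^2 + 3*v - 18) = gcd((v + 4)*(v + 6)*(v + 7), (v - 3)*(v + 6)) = v + 6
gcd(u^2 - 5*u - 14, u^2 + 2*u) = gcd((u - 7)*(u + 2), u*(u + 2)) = u + 2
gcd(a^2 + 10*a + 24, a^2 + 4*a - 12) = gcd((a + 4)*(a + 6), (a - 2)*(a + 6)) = a + 6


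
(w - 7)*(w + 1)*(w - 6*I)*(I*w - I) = I*w^4 + 6*w^3 - 7*I*w^3 - 42*w^2 - I*w^2 - 6*w + 7*I*w + 42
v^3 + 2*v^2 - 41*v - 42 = (v - 6)*(v + 1)*(v + 7)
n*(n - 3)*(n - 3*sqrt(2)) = n^3 - 3*sqrt(2)*n^2 - 3*n^2 + 9*sqrt(2)*n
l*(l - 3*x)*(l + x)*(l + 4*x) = l^4 + 2*l^3*x - 11*l^2*x^2 - 12*l*x^3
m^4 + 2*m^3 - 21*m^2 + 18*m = m*(m - 3)*(m - 1)*(m + 6)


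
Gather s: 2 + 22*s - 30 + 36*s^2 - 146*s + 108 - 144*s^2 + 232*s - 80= -108*s^2 + 108*s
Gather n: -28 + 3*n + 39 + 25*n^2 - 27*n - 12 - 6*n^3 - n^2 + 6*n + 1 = -6*n^3 + 24*n^2 - 18*n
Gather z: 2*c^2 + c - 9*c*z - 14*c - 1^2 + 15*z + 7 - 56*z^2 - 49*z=2*c^2 - 13*c - 56*z^2 + z*(-9*c - 34) + 6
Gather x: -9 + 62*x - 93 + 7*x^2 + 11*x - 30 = 7*x^2 + 73*x - 132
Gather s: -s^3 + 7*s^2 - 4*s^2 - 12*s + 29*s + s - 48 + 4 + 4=-s^3 + 3*s^2 + 18*s - 40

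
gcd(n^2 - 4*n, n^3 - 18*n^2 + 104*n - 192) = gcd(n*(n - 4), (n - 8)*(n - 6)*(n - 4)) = n - 4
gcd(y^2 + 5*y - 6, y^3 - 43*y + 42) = y - 1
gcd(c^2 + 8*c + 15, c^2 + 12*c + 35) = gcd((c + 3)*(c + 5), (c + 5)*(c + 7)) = c + 5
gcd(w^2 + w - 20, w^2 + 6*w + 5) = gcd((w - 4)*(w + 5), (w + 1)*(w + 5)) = w + 5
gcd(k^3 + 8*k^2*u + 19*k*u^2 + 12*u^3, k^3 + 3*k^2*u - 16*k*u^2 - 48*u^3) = k^2 + 7*k*u + 12*u^2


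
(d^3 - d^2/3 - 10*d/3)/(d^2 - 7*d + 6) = d*(3*d^2 - d - 10)/(3*(d^2 - 7*d + 6))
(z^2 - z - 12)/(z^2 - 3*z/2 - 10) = 2*(z + 3)/(2*z + 5)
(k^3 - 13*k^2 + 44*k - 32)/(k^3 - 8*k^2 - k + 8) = (k - 4)/(k + 1)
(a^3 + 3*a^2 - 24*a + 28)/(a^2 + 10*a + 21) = (a^2 - 4*a + 4)/(a + 3)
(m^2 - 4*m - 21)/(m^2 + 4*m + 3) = (m - 7)/(m + 1)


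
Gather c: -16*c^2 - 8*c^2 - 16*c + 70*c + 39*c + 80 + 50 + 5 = -24*c^2 + 93*c + 135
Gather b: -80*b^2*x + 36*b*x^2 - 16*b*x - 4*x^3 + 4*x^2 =-80*b^2*x + b*(36*x^2 - 16*x) - 4*x^3 + 4*x^2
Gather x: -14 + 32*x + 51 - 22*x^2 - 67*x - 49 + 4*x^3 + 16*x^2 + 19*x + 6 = 4*x^3 - 6*x^2 - 16*x - 6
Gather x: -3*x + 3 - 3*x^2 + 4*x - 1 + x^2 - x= 2 - 2*x^2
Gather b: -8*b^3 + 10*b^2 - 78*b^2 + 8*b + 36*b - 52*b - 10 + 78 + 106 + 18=-8*b^3 - 68*b^2 - 8*b + 192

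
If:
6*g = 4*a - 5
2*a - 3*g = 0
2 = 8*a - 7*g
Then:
No Solution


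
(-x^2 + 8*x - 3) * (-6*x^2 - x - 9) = 6*x^4 - 47*x^3 + 19*x^2 - 69*x + 27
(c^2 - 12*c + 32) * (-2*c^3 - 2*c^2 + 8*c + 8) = -2*c^5 + 22*c^4 - 32*c^3 - 152*c^2 + 160*c + 256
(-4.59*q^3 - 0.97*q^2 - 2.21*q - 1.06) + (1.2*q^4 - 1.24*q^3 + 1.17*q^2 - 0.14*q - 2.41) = 1.2*q^4 - 5.83*q^3 + 0.2*q^2 - 2.35*q - 3.47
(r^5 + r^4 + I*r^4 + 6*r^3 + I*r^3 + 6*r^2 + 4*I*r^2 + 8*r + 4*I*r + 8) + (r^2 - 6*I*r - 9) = r^5 + r^4 + I*r^4 + 6*r^3 + I*r^3 + 7*r^2 + 4*I*r^2 + 8*r - 2*I*r - 1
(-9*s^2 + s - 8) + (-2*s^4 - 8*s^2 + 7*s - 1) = -2*s^4 - 17*s^2 + 8*s - 9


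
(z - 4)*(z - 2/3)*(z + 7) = z^3 + 7*z^2/3 - 30*z + 56/3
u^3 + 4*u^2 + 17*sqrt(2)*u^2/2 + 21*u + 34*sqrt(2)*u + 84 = (u + 4)*(u + 3*sqrt(2)/2)*(u + 7*sqrt(2))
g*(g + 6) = g^2 + 6*g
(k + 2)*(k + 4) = k^2 + 6*k + 8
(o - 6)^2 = o^2 - 12*o + 36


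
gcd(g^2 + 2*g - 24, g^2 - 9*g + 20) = g - 4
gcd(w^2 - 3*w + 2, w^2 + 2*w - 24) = 1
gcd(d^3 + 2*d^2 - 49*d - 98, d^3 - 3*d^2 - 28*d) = d - 7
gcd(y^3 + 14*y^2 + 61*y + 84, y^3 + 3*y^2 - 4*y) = y + 4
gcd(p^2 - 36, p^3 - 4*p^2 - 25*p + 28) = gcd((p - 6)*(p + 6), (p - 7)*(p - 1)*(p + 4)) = 1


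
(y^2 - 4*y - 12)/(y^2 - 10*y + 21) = (y^2 - 4*y - 12)/(y^2 - 10*y + 21)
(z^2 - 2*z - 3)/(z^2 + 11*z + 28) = (z^2 - 2*z - 3)/(z^2 + 11*z + 28)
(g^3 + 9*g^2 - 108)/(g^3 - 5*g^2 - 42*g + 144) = (g + 6)/(g - 8)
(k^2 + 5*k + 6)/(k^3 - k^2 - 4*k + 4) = (k + 3)/(k^2 - 3*k + 2)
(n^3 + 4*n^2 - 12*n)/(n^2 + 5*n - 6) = n*(n - 2)/(n - 1)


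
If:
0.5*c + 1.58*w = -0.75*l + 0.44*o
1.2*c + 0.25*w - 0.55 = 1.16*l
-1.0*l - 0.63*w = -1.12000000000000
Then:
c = 1.541 - 0.817333333333333*w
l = 1.12 - 0.63*w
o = 1.58825757575758*w + 3.66022727272727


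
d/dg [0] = 0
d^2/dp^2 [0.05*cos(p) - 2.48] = -0.05*cos(p)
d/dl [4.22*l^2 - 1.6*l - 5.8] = 8.44*l - 1.6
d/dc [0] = 0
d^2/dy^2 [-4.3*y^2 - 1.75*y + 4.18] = -8.60000000000000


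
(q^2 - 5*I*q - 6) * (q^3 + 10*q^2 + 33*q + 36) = q^5 + 10*q^4 - 5*I*q^4 + 27*q^3 - 50*I*q^3 - 24*q^2 - 165*I*q^2 - 198*q - 180*I*q - 216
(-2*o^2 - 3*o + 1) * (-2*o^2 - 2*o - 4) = 4*o^4 + 10*o^3 + 12*o^2 + 10*o - 4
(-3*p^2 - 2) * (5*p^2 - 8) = -15*p^4 + 14*p^2 + 16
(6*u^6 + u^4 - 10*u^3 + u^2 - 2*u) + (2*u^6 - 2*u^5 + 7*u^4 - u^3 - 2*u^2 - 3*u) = 8*u^6 - 2*u^5 + 8*u^4 - 11*u^3 - u^2 - 5*u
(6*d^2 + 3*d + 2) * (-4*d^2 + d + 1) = -24*d^4 - 6*d^3 + d^2 + 5*d + 2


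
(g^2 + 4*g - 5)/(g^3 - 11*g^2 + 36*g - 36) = (g^2 + 4*g - 5)/(g^3 - 11*g^2 + 36*g - 36)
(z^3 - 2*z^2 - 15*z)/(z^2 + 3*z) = z - 5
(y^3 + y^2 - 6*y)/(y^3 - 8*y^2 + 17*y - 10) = y*(y + 3)/(y^2 - 6*y + 5)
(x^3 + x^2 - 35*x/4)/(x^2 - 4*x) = (x^2 + x - 35/4)/(x - 4)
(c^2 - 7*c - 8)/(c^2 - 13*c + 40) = (c + 1)/(c - 5)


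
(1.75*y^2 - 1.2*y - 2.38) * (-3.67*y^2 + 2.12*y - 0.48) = -6.4225*y^4 + 8.114*y^3 + 5.3506*y^2 - 4.4696*y + 1.1424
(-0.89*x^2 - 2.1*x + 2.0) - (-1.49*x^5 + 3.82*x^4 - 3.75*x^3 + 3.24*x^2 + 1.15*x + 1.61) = 1.49*x^5 - 3.82*x^4 + 3.75*x^3 - 4.13*x^2 - 3.25*x + 0.39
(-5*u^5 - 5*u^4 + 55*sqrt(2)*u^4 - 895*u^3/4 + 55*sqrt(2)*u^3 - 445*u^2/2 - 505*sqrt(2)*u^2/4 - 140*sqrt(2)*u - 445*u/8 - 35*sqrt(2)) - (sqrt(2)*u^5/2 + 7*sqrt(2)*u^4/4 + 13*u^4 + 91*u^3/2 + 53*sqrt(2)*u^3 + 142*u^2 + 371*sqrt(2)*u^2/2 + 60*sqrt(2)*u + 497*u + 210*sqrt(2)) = -5*u^5 - sqrt(2)*u^5/2 - 18*u^4 + 213*sqrt(2)*u^4/4 - 1077*u^3/4 + 2*sqrt(2)*u^3 - 1247*sqrt(2)*u^2/4 - 729*u^2/2 - 4421*u/8 - 200*sqrt(2)*u - 245*sqrt(2)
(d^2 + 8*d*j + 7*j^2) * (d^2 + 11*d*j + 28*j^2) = d^4 + 19*d^3*j + 123*d^2*j^2 + 301*d*j^3 + 196*j^4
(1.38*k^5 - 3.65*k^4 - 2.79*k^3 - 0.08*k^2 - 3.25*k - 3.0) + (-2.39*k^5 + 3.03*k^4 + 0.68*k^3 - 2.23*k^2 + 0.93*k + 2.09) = -1.01*k^5 - 0.62*k^4 - 2.11*k^3 - 2.31*k^2 - 2.32*k - 0.91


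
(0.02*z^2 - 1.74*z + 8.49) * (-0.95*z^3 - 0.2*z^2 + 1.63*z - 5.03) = -0.019*z^5 + 1.649*z^4 - 7.6849*z^3 - 4.6348*z^2 + 22.5909*z - 42.7047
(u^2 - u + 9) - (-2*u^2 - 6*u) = 3*u^2 + 5*u + 9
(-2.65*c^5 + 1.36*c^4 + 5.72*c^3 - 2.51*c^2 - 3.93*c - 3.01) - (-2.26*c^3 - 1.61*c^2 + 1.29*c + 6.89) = -2.65*c^5 + 1.36*c^4 + 7.98*c^3 - 0.9*c^2 - 5.22*c - 9.9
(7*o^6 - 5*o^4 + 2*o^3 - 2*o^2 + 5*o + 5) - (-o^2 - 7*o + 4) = 7*o^6 - 5*o^4 + 2*o^3 - o^2 + 12*o + 1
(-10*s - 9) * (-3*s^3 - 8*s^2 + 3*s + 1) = 30*s^4 + 107*s^3 + 42*s^2 - 37*s - 9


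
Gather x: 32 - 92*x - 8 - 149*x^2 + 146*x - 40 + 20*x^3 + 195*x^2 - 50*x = 20*x^3 + 46*x^2 + 4*x - 16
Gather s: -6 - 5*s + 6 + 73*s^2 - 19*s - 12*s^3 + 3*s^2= -12*s^3 + 76*s^2 - 24*s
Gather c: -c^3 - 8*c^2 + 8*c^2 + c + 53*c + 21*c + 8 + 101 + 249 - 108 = -c^3 + 75*c + 250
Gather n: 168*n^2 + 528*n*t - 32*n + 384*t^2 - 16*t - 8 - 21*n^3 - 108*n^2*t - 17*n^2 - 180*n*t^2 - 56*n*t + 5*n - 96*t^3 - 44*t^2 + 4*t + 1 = -21*n^3 + n^2*(151 - 108*t) + n*(-180*t^2 + 472*t - 27) - 96*t^3 + 340*t^2 - 12*t - 7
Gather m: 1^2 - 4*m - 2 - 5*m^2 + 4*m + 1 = -5*m^2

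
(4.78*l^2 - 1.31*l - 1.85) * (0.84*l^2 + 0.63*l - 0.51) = 4.0152*l^4 + 1.911*l^3 - 4.8171*l^2 - 0.4974*l + 0.9435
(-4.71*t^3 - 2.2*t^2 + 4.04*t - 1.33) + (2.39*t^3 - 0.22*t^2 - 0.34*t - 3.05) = -2.32*t^3 - 2.42*t^2 + 3.7*t - 4.38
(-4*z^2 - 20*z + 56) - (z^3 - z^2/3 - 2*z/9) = -z^3 - 11*z^2/3 - 178*z/9 + 56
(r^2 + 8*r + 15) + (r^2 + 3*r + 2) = 2*r^2 + 11*r + 17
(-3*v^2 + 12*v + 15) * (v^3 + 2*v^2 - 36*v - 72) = -3*v^5 + 6*v^4 + 147*v^3 - 186*v^2 - 1404*v - 1080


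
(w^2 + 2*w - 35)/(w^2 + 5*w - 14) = (w - 5)/(w - 2)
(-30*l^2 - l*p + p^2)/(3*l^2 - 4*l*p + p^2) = (-30*l^2 - l*p + p^2)/(3*l^2 - 4*l*p + p^2)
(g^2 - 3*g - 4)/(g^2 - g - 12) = (g + 1)/(g + 3)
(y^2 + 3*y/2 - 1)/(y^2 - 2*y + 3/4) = 2*(y + 2)/(2*y - 3)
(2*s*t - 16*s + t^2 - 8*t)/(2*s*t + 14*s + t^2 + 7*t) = (t - 8)/(t + 7)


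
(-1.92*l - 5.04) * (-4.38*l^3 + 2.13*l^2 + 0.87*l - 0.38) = 8.4096*l^4 + 17.9856*l^3 - 12.4056*l^2 - 3.6552*l + 1.9152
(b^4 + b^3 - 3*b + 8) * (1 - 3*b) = -3*b^5 - 2*b^4 + b^3 + 9*b^2 - 27*b + 8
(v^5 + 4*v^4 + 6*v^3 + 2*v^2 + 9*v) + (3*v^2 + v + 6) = v^5 + 4*v^4 + 6*v^3 + 5*v^2 + 10*v + 6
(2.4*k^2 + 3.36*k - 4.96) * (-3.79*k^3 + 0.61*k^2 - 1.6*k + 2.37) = -9.096*k^5 - 11.2704*k^4 + 17.008*k^3 - 2.7136*k^2 + 15.8992*k - 11.7552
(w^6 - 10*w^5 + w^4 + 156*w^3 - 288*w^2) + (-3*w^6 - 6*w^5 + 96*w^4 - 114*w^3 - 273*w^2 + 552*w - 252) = -2*w^6 - 16*w^5 + 97*w^4 + 42*w^3 - 561*w^2 + 552*w - 252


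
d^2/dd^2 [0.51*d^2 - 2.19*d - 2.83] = 1.02000000000000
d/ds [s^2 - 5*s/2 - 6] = 2*s - 5/2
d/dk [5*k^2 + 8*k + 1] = 10*k + 8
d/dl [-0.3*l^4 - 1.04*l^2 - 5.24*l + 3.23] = -1.2*l^3 - 2.08*l - 5.24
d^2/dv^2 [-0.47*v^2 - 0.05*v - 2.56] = -0.940000000000000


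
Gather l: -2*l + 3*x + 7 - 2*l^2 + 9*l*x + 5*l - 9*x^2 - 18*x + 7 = -2*l^2 + l*(9*x + 3) - 9*x^2 - 15*x + 14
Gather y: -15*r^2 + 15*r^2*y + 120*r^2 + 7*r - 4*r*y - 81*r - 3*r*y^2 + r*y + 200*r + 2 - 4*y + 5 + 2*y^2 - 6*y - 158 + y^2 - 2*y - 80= 105*r^2 + 126*r + y^2*(3 - 3*r) + y*(15*r^2 - 3*r - 12) - 231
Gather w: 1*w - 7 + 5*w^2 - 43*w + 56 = 5*w^2 - 42*w + 49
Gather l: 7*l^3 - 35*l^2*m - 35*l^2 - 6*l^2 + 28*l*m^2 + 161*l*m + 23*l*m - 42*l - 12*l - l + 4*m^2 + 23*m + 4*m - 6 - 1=7*l^3 + l^2*(-35*m - 41) + l*(28*m^2 + 184*m - 55) + 4*m^2 + 27*m - 7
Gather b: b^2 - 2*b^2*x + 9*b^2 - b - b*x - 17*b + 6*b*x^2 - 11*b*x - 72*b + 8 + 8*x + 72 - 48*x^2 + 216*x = b^2*(10 - 2*x) + b*(6*x^2 - 12*x - 90) - 48*x^2 + 224*x + 80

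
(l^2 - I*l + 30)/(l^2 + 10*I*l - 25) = (l - 6*I)/(l + 5*I)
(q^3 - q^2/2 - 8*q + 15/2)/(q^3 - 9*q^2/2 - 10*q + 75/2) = (q - 1)/(q - 5)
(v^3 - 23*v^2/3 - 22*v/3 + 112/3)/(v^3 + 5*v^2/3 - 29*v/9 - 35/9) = 3*(v^2 - 10*v + 16)/(3*v^2 - 2*v - 5)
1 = 1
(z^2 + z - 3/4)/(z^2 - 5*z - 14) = (-z^2 - z + 3/4)/(-z^2 + 5*z + 14)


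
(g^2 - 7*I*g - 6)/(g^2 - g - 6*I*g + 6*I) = (g - I)/(g - 1)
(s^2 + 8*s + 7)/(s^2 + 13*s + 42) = (s + 1)/(s + 6)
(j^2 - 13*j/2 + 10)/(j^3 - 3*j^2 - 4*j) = (j - 5/2)/(j*(j + 1))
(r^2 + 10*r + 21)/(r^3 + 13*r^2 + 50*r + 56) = (r + 3)/(r^2 + 6*r + 8)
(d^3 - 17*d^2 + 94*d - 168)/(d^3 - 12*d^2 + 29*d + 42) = (d - 4)/(d + 1)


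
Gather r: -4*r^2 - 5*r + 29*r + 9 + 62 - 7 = -4*r^2 + 24*r + 64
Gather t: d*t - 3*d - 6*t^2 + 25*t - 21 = -3*d - 6*t^2 + t*(d + 25) - 21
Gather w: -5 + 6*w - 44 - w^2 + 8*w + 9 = -w^2 + 14*w - 40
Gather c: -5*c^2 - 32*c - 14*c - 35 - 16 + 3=-5*c^2 - 46*c - 48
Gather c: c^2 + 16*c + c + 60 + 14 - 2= c^2 + 17*c + 72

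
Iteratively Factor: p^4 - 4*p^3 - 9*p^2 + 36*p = (p - 4)*(p^3 - 9*p) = (p - 4)*(p - 3)*(p^2 + 3*p) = p*(p - 4)*(p - 3)*(p + 3)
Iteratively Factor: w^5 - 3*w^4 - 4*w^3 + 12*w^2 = (w - 2)*(w^4 - w^3 - 6*w^2) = (w - 2)*(w + 2)*(w^3 - 3*w^2) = (w - 3)*(w - 2)*(w + 2)*(w^2) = w*(w - 3)*(w - 2)*(w + 2)*(w)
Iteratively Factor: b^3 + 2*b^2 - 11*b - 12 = (b + 4)*(b^2 - 2*b - 3) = (b + 1)*(b + 4)*(b - 3)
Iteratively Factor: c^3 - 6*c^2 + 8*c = (c - 4)*(c^2 - 2*c) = c*(c - 4)*(c - 2)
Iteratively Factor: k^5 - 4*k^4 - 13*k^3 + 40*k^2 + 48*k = (k - 4)*(k^4 - 13*k^2 - 12*k) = (k - 4)^2*(k^3 + 4*k^2 + 3*k) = (k - 4)^2*(k + 1)*(k^2 + 3*k) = (k - 4)^2*(k + 1)*(k + 3)*(k)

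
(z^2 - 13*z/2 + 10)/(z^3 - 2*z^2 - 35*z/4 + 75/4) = 2*(z - 4)/(2*z^2 + z - 15)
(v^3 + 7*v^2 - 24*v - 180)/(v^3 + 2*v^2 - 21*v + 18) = (v^2 + v - 30)/(v^2 - 4*v + 3)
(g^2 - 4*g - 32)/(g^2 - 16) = (g - 8)/(g - 4)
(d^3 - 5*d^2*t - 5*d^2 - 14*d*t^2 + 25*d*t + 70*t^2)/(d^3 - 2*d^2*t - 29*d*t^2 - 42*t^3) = (d - 5)/(d + 3*t)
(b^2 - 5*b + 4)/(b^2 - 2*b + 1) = (b - 4)/(b - 1)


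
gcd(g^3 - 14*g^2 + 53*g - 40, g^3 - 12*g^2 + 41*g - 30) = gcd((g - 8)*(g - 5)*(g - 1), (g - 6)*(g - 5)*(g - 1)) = g^2 - 6*g + 5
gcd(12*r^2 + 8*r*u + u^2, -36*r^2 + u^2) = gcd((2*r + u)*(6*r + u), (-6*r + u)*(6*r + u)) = 6*r + u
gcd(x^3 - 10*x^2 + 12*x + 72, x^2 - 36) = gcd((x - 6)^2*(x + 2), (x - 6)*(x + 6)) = x - 6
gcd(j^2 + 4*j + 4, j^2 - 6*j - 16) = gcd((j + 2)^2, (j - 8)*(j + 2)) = j + 2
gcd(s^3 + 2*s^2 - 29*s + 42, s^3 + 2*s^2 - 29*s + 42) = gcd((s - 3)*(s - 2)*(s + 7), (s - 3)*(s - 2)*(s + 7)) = s^3 + 2*s^2 - 29*s + 42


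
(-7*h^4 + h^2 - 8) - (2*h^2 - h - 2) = -7*h^4 - h^2 + h - 6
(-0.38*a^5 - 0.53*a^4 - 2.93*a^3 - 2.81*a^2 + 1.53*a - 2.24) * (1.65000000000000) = -0.627*a^5 - 0.8745*a^4 - 4.8345*a^3 - 4.6365*a^2 + 2.5245*a - 3.696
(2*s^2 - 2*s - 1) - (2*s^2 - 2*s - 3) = 2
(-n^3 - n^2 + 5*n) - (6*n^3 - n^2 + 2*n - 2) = -7*n^3 + 3*n + 2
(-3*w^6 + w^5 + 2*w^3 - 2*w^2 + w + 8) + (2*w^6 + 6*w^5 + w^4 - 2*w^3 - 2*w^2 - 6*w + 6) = -w^6 + 7*w^5 + w^4 - 4*w^2 - 5*w + 14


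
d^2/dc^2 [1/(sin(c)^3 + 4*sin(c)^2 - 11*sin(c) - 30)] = (-9*sin(c)^6 - 44*sin(c)^5 - 30*sin(c)^4 - 74*sin(c)^3 - 571*sin(c)^2 + 246*sin(c) + 482)/(sin(c)^3 + 4*sin(c)^2 - 11*sin(c) - 30)^3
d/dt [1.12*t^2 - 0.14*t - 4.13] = 2.24*t - 0.14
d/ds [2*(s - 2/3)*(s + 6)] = 4*s + 32/3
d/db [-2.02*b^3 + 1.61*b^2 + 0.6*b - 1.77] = -6.06*b^2 + 3.22*b + 0.6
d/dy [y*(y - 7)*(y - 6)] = 3*y^2 - 26*y + 42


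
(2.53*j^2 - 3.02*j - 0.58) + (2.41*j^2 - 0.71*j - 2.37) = 4.94*j^2 - 3.73*j - 2.95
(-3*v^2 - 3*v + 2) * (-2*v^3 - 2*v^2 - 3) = 6*v^5 + 12*v^4 + 2*v^3 + 5*v^2 + 9*v - 6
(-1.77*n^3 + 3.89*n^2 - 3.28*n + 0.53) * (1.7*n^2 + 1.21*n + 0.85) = -3.009*n^5 + 4.4713*n^4 - 2.3736*n^3 + 0.238700000000001*n^2 - 2.1467*n + 0.4505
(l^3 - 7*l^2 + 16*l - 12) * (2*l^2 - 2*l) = 2*l^5 - 16*l^4 + 46*l^3 - 56*l^2 + 24*l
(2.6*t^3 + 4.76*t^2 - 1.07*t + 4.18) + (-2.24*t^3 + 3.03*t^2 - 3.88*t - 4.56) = 0.36*t^3 + 7.79*t^2 - 4.95*t - 0.38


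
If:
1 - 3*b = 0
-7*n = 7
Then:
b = 1/3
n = -1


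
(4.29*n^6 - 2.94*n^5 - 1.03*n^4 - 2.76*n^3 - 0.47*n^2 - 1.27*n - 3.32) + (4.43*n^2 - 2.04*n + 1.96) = 4.29*n^6 - 2.94*n^5 - 1.03*n^4 - 2.76*n^3 + 3.96*n^2 - 3.31*n - 1.36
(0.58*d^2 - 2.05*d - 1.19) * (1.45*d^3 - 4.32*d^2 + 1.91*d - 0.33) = 0.841*d^5 - 5.4781*d^4 + 8.2383*d^3 + 1.0339*d^2 - 1.5964*d + 0.3927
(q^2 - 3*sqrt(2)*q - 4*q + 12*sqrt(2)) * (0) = 0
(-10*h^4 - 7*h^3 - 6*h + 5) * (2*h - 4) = -20*h^5 + 26*h^4 + 28*h^3 - 12*h^2 + 34*h - 20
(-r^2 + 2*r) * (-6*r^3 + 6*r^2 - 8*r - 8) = 6*r^5 - 18*r^4 + 20*r^3 - 8*r^2 - 16*r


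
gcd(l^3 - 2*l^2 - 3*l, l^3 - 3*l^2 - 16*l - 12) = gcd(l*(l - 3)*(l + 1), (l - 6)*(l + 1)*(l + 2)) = l + 1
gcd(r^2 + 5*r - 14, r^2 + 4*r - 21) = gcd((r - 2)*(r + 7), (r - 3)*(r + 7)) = r + 7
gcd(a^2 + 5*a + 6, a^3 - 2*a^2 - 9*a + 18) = a + 3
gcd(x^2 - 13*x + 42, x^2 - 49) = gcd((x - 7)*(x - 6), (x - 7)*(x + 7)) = x - 7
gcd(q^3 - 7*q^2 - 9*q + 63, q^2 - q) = 1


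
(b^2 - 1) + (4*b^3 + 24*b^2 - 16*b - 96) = 4*b^3 + 25*b^2 - 16*b - 97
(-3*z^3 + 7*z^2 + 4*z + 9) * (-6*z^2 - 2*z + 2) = 18*z^5 - 36*z^4 - 44*z^3 - 48*z^2 - 10*z + 18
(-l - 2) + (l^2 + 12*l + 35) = l^2 + 11*l + 33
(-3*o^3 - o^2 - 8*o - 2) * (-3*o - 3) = 9*o^4 + 12*o^3 + 27*o^2 + 30*o + 6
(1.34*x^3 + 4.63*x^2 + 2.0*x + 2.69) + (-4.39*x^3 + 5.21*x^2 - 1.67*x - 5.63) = -3.05*x^3 + 9.84*x^2 + 0.33*x - 2.94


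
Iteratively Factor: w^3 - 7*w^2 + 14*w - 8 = (w - 2)*(w^2 - 5*w + 4) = (w - 4)*(w - 2)*(w - 1)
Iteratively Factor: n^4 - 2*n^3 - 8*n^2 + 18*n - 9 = (n - 1)*(n^3 - n^2 - 9*n + 9) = (n - 1)*(n + 3)*(n^2 - 4*n + 3) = (n - 3)*(n - 1)*(n + 3)*(n - 1)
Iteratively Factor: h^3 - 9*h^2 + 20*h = (h - 4)*(h^2 - 5*h) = h*(h - 4)*(h - 5)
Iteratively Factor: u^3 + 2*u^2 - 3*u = (u + 3)*(u^2 - u) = (u - 1)*(u + 3)*(u)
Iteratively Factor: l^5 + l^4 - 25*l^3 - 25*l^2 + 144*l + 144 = (l + 4)*(l^4 - 3*l^3 - 13*l^2 + 27*l + 36) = (l + 1)*(l + 4)*(l^3 - 4*l^2 - 9*l + 36) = (l + 1)*(l + 3)*(l + 4)*(l^2 - 7*l + 12) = (l - 3)*(l + 1)*(l + 3)*(l + 4)*(l - 4)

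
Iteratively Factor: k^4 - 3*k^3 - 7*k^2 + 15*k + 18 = (k + 1)*(k^3 - 4*k^2 - 3*k + 18) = (k - 3)*(k + 1)*(k^2 - k - 6) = (k - 3)*(k + 1)*(k + 2)*(k - 3)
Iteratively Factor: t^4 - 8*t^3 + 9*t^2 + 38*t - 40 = (t - 4)*(t^3 - 4*t^2 - 7*t + 10) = (t - 4)*(t - 1)*(t^2 - 3*t - 10) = (t - 5)*(t - 4)*(t - 1)*(t + 2)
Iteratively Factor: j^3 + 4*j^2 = (j)*(j^2 + 4*j) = j*(j + 4)*(j)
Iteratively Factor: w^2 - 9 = (w + 3)*(w - 3)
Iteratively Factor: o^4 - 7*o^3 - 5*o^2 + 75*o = (o + 3)*(o^3 - 10*o^2 + 25*o) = o*(o + 3)*(o^2 - 10*o + 25) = o*(o - 5)*(o + 3)*(o - 5)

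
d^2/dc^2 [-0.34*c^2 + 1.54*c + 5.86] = -0.680000000000000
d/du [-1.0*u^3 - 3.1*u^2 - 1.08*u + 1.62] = -3.0*u^2 - 6.2*u - 1.08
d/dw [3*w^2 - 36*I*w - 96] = 6*w - 36*I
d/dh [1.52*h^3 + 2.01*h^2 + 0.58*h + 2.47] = 4.56*h^2 + 4.02*h + 0.58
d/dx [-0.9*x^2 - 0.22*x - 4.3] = -1.8*x - 0.22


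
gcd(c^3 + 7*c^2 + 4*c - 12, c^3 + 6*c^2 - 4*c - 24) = c^2 + 8*c + 12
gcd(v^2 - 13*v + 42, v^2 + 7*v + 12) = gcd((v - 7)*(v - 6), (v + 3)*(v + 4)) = 1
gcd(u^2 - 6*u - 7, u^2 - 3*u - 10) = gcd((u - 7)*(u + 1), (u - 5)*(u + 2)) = 1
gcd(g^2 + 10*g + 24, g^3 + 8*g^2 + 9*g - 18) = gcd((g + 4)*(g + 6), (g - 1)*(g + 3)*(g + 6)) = g + 6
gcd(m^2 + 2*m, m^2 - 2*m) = m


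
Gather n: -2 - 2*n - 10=-2*n - 12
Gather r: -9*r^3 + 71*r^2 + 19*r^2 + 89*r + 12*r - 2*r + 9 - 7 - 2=-9*r^3 + 90*r^2 + 99*r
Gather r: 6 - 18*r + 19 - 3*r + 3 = 28 - 21*r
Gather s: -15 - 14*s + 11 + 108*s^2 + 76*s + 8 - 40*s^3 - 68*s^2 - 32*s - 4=-40*s^3 + 40*s^2 + 30*s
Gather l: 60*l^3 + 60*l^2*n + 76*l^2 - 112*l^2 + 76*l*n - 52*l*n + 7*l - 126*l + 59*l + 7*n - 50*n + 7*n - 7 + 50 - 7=60*l^3 + l^2*(60*n - 36) + l*(24*n - 60) - 36*n + 36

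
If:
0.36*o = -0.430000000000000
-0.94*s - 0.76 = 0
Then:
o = -1.19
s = -0.81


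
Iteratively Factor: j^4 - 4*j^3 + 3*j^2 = (j - 3)*(j^3 - j^2) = j*(j - 3)*(j^2 - j) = j*(j - 3)*(j - 1)*(j)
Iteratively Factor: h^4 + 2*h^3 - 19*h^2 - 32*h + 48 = (h - 4)*(h^3 + 6*h^2 + 5*h - 12) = (h - 4)*(h + 3)*(h^2 + 3*h - 4) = (h - 4)*(h - 1)*(h + 3)*(h + 4)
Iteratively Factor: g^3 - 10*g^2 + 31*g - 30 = (g - 2)*(g^2 - 8*g + 15) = (g - 5)*(g - 2)*(g - 3)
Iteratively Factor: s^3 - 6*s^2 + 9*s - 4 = (s - 4)*(s^2 - 2*s + 1) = (s - 4)*(s - 1)*(s - 1)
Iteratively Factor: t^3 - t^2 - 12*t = (t)*(t^2 - t - 12) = t*(t + 3)*(t - 4)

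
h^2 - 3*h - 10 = (h - 5)*(h + 2)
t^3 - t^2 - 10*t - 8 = (t - 4)*(t + 1)*(t + 2)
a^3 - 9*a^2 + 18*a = a*(a - 6)*(a - 3)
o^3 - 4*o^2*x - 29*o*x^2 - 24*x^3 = (o - 8*x)*(o + x)*(o + 3*x)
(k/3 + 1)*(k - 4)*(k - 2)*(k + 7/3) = k^4/3 - 2*k^3/9 - 17*k^2/3 + 2*k/9 + 56/3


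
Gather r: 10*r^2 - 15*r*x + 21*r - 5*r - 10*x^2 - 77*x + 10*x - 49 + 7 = 10*r^2 + r*(16 - 15*x) - 10*x^2 - 67*x - 42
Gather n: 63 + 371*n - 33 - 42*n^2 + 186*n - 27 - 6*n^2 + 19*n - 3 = -48*n^2 + 576*n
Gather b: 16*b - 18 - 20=16*b - 38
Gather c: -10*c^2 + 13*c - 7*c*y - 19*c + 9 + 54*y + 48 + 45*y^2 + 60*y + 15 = -10*c^2 + c*(-7*y - 6) + 45*y^2 + 114*y + 72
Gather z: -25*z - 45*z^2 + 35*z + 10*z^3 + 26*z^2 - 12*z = 10*z^3 - 19*z^2 - 2*z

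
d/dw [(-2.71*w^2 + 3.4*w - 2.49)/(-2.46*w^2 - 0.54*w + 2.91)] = (9.8274*w^2 - 28.023*w + 8.5494)/(6.0516*w^4 + 2.6568*w^3 - 14.0256*w^2 - 3.1428*w + 8.4681)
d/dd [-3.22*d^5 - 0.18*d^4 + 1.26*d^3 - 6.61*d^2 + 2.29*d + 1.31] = -16.1*d^4 - 0.72*d^3 + 3.78*d^2 - 13.22*d + 2.29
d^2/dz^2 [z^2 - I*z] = 2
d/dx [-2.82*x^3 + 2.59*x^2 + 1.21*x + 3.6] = -8.46*x^2 + 5.18*x + 1.21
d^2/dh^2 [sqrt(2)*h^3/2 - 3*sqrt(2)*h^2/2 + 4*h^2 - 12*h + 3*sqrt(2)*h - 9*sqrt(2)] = 3*sqrt(2)*h - 3*sqrt(2) + 8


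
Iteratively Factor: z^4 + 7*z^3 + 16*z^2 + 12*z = (z)*(z^3 + 7*z^2 + 16*z + 12) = z*(z + 3)*(z^2 + 4*z + 4) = z*(z + 2)*(z + 3)*(z + 2)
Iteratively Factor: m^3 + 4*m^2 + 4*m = (m + 2)*(m^2 + 2*m) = (m + 2)^2*(m)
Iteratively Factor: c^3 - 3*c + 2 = (c + 2)*(c^2 - 2*c + 1) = (c - 1)*(c + 2)*(c - 1)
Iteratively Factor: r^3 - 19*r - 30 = (r + 3)*(r^2 - 3*r - 10) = (r + 2)*(r + 3)*(r - 5)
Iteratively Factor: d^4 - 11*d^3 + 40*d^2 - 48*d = (d - 3)*(d^3 - 8*d^2 + 16*d) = (d - 4)*(d - 3)*(d^2 - 4*d) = d*(d - 4)*(d - 3)*(d - 4)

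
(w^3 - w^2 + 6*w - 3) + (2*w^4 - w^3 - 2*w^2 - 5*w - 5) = 2*w^4 - 3*w^2 + w - 8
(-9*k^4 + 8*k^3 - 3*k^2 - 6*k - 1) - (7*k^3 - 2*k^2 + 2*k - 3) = -9*k^4 + k^3 - k^2 - 8*k + 2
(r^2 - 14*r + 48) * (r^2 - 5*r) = r^4 - 19*r^3 + 118*r^2 - 240*r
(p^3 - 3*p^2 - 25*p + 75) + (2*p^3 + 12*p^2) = 3*p^3 + 9*p^2 - 25*p + 75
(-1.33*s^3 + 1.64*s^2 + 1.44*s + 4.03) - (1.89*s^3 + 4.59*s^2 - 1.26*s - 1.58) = -3.22*s^3 - 2.95*s^2 + 2.7*s + 5.61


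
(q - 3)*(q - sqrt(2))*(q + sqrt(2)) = q^3 - 3*q^2 - 2*q + 6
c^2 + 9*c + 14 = (c + 2)*(c + 7)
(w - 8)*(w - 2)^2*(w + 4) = w^4 - 8*w^3 - 12*w^2 + 112*w - 128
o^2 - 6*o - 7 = (o - 7)*(o + 1)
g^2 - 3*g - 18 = (g - 6)*(g + 3)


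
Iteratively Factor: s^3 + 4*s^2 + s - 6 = (s - 1)*(s^2 + 5*s + 6) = (s - 1)*(s + 3)*(s + 2)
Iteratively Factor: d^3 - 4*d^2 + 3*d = (d - 3)*(d^2 - d) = (d - 3)*(d - 1)*(d)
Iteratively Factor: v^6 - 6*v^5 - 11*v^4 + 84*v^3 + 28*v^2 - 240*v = (v - 2)*(v^5 - 4*v^4 - 19*v^3 + 46*v^2 + 120*v) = (v - 5)*(v - 2)*(v^4 + v^3 - 14*v^2 - 24*v) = v*(v - 5)*(v - 2)*(v^3 + v^2 - 14*v - 24) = v*(v - 5)*(v - 2)*(v + 3)*(v^2 - 2*v - 8) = v*(v - 5)*(v - 2)*(v + 2)*(v + 3)*(v - 4)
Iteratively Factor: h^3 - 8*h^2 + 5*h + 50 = (h - 5)*(h^2 - 3*h - 10) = (h - 5)*(h + 2)*(h - 5)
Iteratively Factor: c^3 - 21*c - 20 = (c - 5)*(c^2 + 5*c + 4) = (c - 5)*(c + 4)*(c + 1)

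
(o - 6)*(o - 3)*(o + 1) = o^3 - 8*o^2 + 9*o + 18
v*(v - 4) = v^2 - 4*v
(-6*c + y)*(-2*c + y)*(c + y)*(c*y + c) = 12*c^4*y + 12*c^4 + 4*c^3*y^2 + 4*c^3*y - 7*c^2*y^3 - 7*c^2*y^2 + c*y^4 + c*y^3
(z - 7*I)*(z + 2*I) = z^2 - 5*I*z + 14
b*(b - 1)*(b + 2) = b^3 + b^2 - 2*b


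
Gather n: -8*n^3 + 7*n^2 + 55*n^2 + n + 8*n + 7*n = -8*n^3 + 62*n^2 + 16*n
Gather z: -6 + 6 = 0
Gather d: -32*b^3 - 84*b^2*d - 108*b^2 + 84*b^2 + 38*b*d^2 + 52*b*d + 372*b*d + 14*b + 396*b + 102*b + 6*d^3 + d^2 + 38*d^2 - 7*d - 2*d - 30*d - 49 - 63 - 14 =-32*b^3 - 24*b^2 + 512*b + 6*d^3 + d^2*(38*b + 39) + d*(-84*b^2 + 424*b - 39) - 126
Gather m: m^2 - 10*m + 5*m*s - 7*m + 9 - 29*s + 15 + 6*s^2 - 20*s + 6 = m^2 + m*(5*s - 17) + 6*s^2 - 49*s + 30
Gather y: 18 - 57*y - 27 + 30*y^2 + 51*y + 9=30*y^2 - 6*y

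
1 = 1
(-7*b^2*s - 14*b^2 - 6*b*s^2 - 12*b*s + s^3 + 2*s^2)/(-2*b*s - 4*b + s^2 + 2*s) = (-7*b^2 - 6*b*s + s^2)/(-2*b + s)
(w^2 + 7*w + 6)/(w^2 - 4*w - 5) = (w + 6)/(w - 5)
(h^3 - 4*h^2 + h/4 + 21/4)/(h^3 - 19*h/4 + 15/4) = (2*h^2 - 5*h - 7)/(2*h^2 + 3*h - 5)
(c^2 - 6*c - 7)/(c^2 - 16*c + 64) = (c^2 - 6*c - 7)/(c^2 - 16*c + 64)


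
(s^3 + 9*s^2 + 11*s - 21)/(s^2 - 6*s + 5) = (s^2 + 10*s + 21)/(s - 5)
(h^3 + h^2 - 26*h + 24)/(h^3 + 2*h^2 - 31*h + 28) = (h + 6)/(h + 7)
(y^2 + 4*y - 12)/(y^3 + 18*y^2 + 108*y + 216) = (y - 2)/(y^2 + 12*y + 36)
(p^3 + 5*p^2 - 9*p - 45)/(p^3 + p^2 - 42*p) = (p^3 + 5*p^2 - 9*p - 45)/(p*(p^2 + p - 42))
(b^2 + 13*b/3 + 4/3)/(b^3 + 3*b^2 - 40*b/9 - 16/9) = 3/(3*b - 4)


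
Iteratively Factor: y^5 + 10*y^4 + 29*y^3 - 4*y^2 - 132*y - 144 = (y + 4)*(y^4 + 6*y^3 + 5*y^2 - 24*y - 36) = (y + 2)*(y + 4)*(y^3 + 4*y^2 - 3*y - 18) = (y + 2)*(y + 3)*(y + 4)*(y^2 + y - 6) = (y + 2)*(y + 3)^2*(y + 4)*(y - 2)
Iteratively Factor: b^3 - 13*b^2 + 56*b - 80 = (b - 5)*(b^2 - 8*b + 16) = (b - 5)*(b - 4)*(b - 4)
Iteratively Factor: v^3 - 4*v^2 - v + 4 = (v + 1)*(v^2 - 5*v + 4) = (v - 1)*(v + 1)*(v - 4)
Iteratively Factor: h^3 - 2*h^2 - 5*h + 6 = (h + 2)*(h^2 - 4*h + 3) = (h - 3)*(h + 2)*(h - 1)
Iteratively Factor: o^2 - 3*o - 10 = (o + 2)*(o - 5)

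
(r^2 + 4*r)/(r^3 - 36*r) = (r + 4)/(r^2 - 36)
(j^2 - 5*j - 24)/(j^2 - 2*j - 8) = (-j^2 + 5*j + 24)/(-j^2 + 2*j + 8)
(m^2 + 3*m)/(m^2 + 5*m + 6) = m/(m + 2)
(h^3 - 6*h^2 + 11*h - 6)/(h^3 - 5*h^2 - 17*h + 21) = (h^2 - 5*h + 6)/(h^2 - 4*h - 21)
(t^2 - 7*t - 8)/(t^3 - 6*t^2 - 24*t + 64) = (t + 1)/(t^2 + 2*t - 8)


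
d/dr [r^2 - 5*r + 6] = 2*r - 5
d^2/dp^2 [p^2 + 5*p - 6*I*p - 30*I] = 2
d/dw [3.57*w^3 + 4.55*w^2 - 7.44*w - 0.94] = 10.71*w^2 + 9.1*w - 7.44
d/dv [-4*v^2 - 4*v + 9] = -8*v - 4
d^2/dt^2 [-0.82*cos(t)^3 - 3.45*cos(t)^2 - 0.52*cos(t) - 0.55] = 1.135*cos(t) + 6.9*cos(2*t) + 1.845*cos(3*t)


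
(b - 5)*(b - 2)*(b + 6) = b^3 - b^2 - 32*b + 60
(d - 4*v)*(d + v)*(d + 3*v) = d^3 - 13*d*v^2 - 12*v^3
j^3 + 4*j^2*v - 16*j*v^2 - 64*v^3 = (j - 4*v)*(j + 4*v)^2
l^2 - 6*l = l*(l - 6)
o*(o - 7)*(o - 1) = o^3 - 8*o^2 + 7*o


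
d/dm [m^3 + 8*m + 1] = 3*m^2 + 8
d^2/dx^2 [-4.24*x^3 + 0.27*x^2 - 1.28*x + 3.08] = 0.54 - 25.44*x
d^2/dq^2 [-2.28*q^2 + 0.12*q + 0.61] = -4.56000000000000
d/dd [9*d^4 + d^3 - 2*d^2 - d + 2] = 36*d^3 + 3*d^2 - 4*d - 1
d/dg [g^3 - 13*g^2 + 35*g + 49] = 3*g^2 - 26*g + 35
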